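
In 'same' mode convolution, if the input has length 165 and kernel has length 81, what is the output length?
'Same' mode returns an output with the same length as the input: 165

165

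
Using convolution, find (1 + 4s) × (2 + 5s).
Ascending coefficients: a = [1, 4], b = [2, 5]. c[0] = 1×2 = 2; c[1] = 1×5 + 4×2 = 13; c[2] = 4×5 = 20. Result coefficients: [2, 13, 20] → 2 + 13s + 20s^2

2 + 13s + 20s^2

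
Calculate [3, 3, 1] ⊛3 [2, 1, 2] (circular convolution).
Use y[k] = Σ_j s[j]·t[(k-j) mod 3]. y[0] = 3×2 + 3×2 + 1×1 = 13; y[1] = 3×1 + 3×2 + 1×2 = 11; y[2] = 3×2 + 3×1 + 1×2 = 11. Result: [13, 11, 11]

[13, 11, 11]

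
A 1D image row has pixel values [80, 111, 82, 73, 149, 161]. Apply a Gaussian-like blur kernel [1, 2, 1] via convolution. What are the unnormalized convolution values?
Convolve image row [80, 111, 82, 73, 149, 161] with kernel [1, 2, 1]: y[0] = 80×1 = 80; y[1] = 80×2 + 111×1 = 271; y[2] = 80×1 + 111×2 + 82×1 = 384; y[3] = 111×1 + 82×2 + 73×1 = 348; y[4] = 82×1 + 73×2 + 149×1 = 377; y[5] = 73×1 + 149×2 + 161×1 = 532; y[6] = 149×1 + 161×2 = 471; y[7] = 161×1 = 161 → [80, 271, 384, 348, 377, 532, 471, 161]. Normalization factor = sum(kernel) = 4.

[80, 271, 384, 348, 377, 532, 471, 161]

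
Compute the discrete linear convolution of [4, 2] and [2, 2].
y[0] = 4×2 = 8; y[1] = 4×2 + 2×2 = 12; y[2] = 2×2 = 4

[8, 12, 4]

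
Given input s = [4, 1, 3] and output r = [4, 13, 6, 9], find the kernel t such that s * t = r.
Output length 4 = len(s) + len(t) - 1 ⇒ len(t) = 2. Solve t forward using t[k] = (r[k] - Σ_{i≥1} s[i]·t[k-i]) / s[0]: t[0] = r[0] / s[0] = 4 / 4 = 1; t[1] = (r[1] - 1×1) / s[0] = (13 - 1×1) / 4 = 3. So t = [1, 3]. Forward-check [4, 1, 3] * [1, 3]: r[0] = 4×1 = 4; r[1] = 4×3 + 1×1 = 13; r[2] = 1×3 + 3×1 = 6; r[3] = 3×3 = 9 → [4, 13, 6, 9] ✓

[1, 3]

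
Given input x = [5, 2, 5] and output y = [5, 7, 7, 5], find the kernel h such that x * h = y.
Output length 4 = len(x) + len(h) - 1 ⇒ len(h) = 2. Solve h forward using h[k] = (y[k] - Σ_{i≥1} x[i]·h[k-i]) / x[0]: h[0] = y[0] / x[0] = 5 / 5 = 1; h[1] = (y[1] - 2×1) / x[0] = (7 - 2×1) / 5 = 1. So h = [1, 1]. Forward-check [5, 2, 5] * [1, 1]: y[0] = 5×1 = 5; y[1] = 5×1 + 2×1 = 7; y[2] = 2×1 + 5×1 = 7; y[3] = 5×1 = 5 → [5, 7, 7, 5] ✓

[1, 1]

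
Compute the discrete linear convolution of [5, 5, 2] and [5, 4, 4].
y[0] = 5×5 = 25; y[1] = 5×4 + 5×5 = 45; y[2] = 5×4 + 5×4 + 2×5 = 50; y[3] = 5×4 + 2×4 = 28; y[4] = 2×4 = 8

[25, 45, 50, 28, 8]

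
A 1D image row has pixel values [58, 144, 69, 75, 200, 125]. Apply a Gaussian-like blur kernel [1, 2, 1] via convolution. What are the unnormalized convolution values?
Convolve image row [58, 144, 69, 75, 200, 125] with kernel [1, 2, 1]: y[0] = 58×1 = 58; y[1] = 58×2 + 144×1 = 260; y[2] = 58×1 + 144×2 + 69×1 = 415; y[3] = 144×1 + 69×2 + 75×1 = 357; y[4] = 69×1 + 75×2 + 200×1 = 419; y[5] = 75×1 + 200×2 + 125×1 = 600; y[6] = 200×1 + 125×2 = 450; y[7] = 125×1 = 125 → [58, 260, 415, 357, 419, 600, 450, 125]. Normalization factor = sum(kernel) = 4.

[58, 260, 415, 357, 419, 600, 450, 125]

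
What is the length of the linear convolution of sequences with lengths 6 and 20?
Linear/full convolution length: m + n - 1 = 6 + 20 - 1 = 25

25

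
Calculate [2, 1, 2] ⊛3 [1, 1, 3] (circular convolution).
Use y[k] = Σ_j x[j]·h[(k-j) mod 3]. y[0] = 2×1 + 1×3 + 2×1 = 7; y[1] = 2×1 + 1×1 + 2×3 = 9; y[2] = 2×3 + 1×1 + 2×1 = 9. Result: [7, 9, 9]

[7, 9, 9]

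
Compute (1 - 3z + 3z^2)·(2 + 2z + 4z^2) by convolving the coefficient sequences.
Ascending coefficients: a = [1, -3, 3], b = [2, 2, 4]. c[0] = 1×2 = 2; c[1] = 1×2 + -3×2 = -4; c[2] = 1×4 + -3×2 + 3×2 = 4; c[3] = -3×4 + 3×2 = -6; c[4] = 3×4 = 12. Result coefficients: [2, -4, 4, -6, 12] → 2 - 4z + 4z^2 - 6z^3 + 12z^4

2 - 4z + 4z^2 - 6z^3 + 12z^4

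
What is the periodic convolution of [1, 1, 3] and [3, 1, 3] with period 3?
Use y[k] = Σ_j a[j]·b[(k-j) mod 3]. y[0] = 1×3 + 1×3 + 3×1 = 9; y[1] = 1×1 + 1×3 + 3×3 = 13; y[2] = 1×3 + 1×1 + 3×3 = 13. Result: [9, 13, 13]

[9, 13, 13]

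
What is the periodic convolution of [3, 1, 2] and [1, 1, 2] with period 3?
Use y[k] = Σ_j x[j]·h[(k-j) mod 3]. y[0] = 3×1 + 1×2 + 2×1 = 7; y[1] = 3×1 + 1×1 + 2×2 = 8; y[2] = 3×2 + 1×1 + 2×1 = 9. Result: [7, 8, 9]

[7, 8, 9]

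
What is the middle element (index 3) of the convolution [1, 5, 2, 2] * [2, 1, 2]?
Use y[k] = Σ_i a[i]·b[k-i] at k=3. y[3] = 5×2 + 2×1 + 2×2 = 16

16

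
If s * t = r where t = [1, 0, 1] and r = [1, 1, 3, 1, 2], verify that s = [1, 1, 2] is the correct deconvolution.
Forward-compute [1, 1, 2] * [1, 0, 1]: r[0] = 1×1 = 1; r[1] = 1×0 + 1×1 = 1; r[2] = 1×1 + 1×0 + 2×1 = 3; r[3] = 1×1 + 2×0 = 1; r[4] = 2×1 = 2 → [1, 1, 3, 1, 2]. Matches given r = [1, 1, 3, 1, 2], so verified.

Verified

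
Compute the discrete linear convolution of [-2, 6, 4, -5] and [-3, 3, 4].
y[0] = -2×-3 = 6; y[1] = -2×3 + 6×-3 = -24; y[2] = -2×4 + 6×3 + 4×-3 = -2; y[3] = 6×4 + 4×3 + -5×-3 = 51; y[4] = 4×4 + -5×3 = 1; y[5] = -5×4 = -20

[6, -24, -2, 51, 1, -20]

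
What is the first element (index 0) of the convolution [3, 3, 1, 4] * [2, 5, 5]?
Use y[k] = Σ_i a[i]·b[k-i] at k=0. y[0] = 3×2 = 6

6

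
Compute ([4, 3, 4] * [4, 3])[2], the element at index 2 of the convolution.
Use y[k] = Σ_i a[i]·b[k-i] at k=2. y[2] = 3×3 + 4×4 = 25

25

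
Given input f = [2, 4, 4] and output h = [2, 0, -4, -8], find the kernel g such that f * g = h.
Output length 4 = len(f) + len(g) - 1 ⇒ len(g) = 2. Solve g forward using g[k] = (h[k] - Σ_{i≥1} f[i]·g[k-i]) / f[0]: g[0] = h[0] / f[0] = 2 / 2 = 1; g[1] = (h[1] - 4×1) / f[0] = (0 - 4×1) / 2 = -2. So g = [1, -2]. Forward-check [2, 4, 4] * [1, -2]: h[0] = 2×1 = 2; h[1] = 2×-2 + 4×1 = 0; h[2] = 4×-2 + 4×1 = -4; h[3] = 4×-2 = -8 → [2, 0, -4, -8] ✓

[1, -2]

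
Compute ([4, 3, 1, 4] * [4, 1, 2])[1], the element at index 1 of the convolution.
Use y[k] = Σ_i a[i]·b[k-i] at k=1. y[1] = 4×1 + 3×4 = 16

16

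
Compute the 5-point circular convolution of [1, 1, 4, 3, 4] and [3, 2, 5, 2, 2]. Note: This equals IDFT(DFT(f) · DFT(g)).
Either evaluate y[k] = Σ_j f[j]·g[(k-j) mod 5] directly, or use IDFT(DFT(f) · DFT(g)). y[0] = 1×3 + 1×2 + 4×2 + 3×5 + 4×2 = 36; y[1] = 1×2 + 1×3 + 4×2 + 3×2 + 4×5 = 39; y[2] = 1×5 + 1×2 + 4×3 + 3×2 + 4×2 = 33; y[3] = 1×2 + 1×5 + 4×2 + 3×3 + 4×2 = 32; y[4] = 1×2 + 1×2 + 4×5 + 3×2 + 4×3 = 42. Result: [36, 39, 33, 32, 42]

[36, 39, 33, 32, 42]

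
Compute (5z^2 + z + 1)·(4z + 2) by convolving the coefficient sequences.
Ascending coefficients: a = [1, 1, 5], b = [2, 4]. c[0] = 1×2 = 2; c[1] = 1×4 + 1×2 = 6; c[2] = 1×4 + 5×2 = 14; c[3] = 5×4 = 20. Result coefficients: [2, 6, 14, 20] → 20z^3 + 14z^2 + 6z + 2

20z^3 + 14z^2 + 6z + 2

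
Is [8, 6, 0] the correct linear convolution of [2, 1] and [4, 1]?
Recompute linear convolution of [2, 1] and [4, 1]: y[0] = 2×4 = 8; y[1] = 2×1 + 1×4 = 6; y[2] = 1×1 = 1 → [8, 6, 1]. Compare to given [8, 6, 0]: they differ at index 2: given 0, correct 1, so answer: No

No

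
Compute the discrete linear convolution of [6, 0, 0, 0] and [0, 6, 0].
y[0] = 6×0 = 0; y[1] = 6×6 + 0×0 = 36; y[2] = 6×0 + 0×6 + 0×0 = 0; y[3] = 0×0 + 0×6 + 0×0 = 0; y[4] = 0×0 + 0×6 = 0; y[5] = 0×0 = 0

[0, 36, 0, 0, 0, 0]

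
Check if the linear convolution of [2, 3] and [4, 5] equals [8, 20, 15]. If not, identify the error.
Recompute linear convolution of [2, 3] and [4, 5]: y[0] = 2×4 = 8; y[1] = 2×5 + 3×4 = 22; y[2] = 3×5 = 15 → [8, 22, 15]. Compare to given [8, 20, 15]: they differ at index 1: given 20, correct 22, so answer: No

No. Error at index 1: given 20, correct 22.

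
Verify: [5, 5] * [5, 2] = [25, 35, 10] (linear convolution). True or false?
Recompute linear convolution of [5, 5] and [5, 2]: y[0] = 5×5 = 25; y[1] = 5×2 + 5×5 = 35; y[2] = 5×2 = 10 → [25, 35, 10]. Given [25, 35, 10] matches, so answer: Yes

Yes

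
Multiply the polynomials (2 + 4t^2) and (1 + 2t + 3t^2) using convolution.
Ascending coefficients: a = [2, 0, 4], b = [1, 2, 3]. c[0] = 2×1 = 2; c[1] = 2×2 + 0×1 = 4; c[2] = 2×3 + 0×2 + 4×1 = 10; c[3] = 0×3 + 4×2 = 8; c[4] = 4×3 = 12. Result coefficients: [2, 4, 10, 8, 12] → 2 + 4t + 10t^2 + 8t^3 + 12t^4

2 + 4t + 10t^2 + 8t^3 + 12t^4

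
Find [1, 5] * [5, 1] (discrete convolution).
y[0] = 1×5 = 5; y[1] = 1×1 + 5×5 = 26; y[2] = 5×1 = 5

[5, 26, 5]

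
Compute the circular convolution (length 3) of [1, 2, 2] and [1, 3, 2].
Use y[k] = Σ_j a[j]·b[(k-j) mod 3]. y[0] = 1×1 + 2×2 + 2×3 = 11; y[1] = 1×3 + 2×1 + 2×2 = 9; y[2] = 1×2 + 2×3 + 2×1 = 10. Result: [11, 9, 10]

[11, 9, 10]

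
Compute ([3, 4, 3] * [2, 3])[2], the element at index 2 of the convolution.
Use y[k] = Σ_i a[i]·b[k-i] at k=2. y[2] = 4×3 + 3×2 = 18

18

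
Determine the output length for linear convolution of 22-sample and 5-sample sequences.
Linear/full convolution length: m + n - 1 = 22 + 5 - 1 = 26

26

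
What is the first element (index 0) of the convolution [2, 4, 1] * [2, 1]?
Use y[k] = Σ_i a[i]·b[k-i] at k=0. y[0] = 2×2 = 4

4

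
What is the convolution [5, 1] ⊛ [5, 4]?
y[0] = 5×5 = 25; y[1] = 5×4 + 1×5 = 25; y[2] = 1×4 = 4

[25, 25, 4]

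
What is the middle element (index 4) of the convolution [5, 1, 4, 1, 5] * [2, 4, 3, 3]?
Use y[k] = Σ_i a[i]·b[k-i] at k=4. y[4] = 1×3 + 4×3 + 1×4 + 5×2 = 29

29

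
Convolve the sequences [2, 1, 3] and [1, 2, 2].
y[0] = 2×1 = 2; y[1] = 2×2 + 1×1 = 5; y[2] = 2×2 + 1×2 + 3×1 = 9; y[3] = 1×2 + 3×2 = 8; y[4] = 3×2 = 6

[2, 5, 9, 8, 6]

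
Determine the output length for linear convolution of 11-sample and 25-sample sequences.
Linear/full convolution length: m + n - 1 = 11 + 25 - 1 = 35

35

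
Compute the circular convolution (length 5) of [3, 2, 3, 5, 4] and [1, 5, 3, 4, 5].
Use y[k] = Σ_j s[j]·t[(k-j) mod 5]. y[0] = 3×1 + 2×5 + 3×4 + 5×3 + 4×5 = 60; y[1] = 3×5 + 2×1 + 3×5 + 5×4 + 4×3 = 64; y[2] = 3×3 + 2×5 + 3×1 + 5×5 + 4×4 = 63; y[3] = 3×4 + 2×3 + 3×5 + 5×1 + 4×5 = 58; y[4] = 3×5 + 2×4 + 3×3 + 5×5 + 4×1 = 61. Result: [60, 64, 63, 58, 61]

[60, 64, 63, 58, 61]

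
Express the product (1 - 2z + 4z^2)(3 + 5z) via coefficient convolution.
Ascending coefficients: a = [1, -2, 4], b = [3, 5]. c[0] = 1×3 = 3; c[1] = 1×5 + -2×3 = -1; c[2] = -2×5 + 4×3 = 2; c[3] = 4×5 = 20. Result coefficients: [3, -1, 2, 20] → 3 - z + 2z^2 + 20z^3

3 - z + 2z^2 + 20z^3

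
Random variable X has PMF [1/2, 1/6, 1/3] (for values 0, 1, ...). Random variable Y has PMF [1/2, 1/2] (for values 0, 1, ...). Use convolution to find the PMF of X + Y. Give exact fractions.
P(X+Y=k) = Σ_i P(X=i)·P(Y=k-i) — a convolution of [1/2, 1/6, 1/3] and [1/2, 1/2]. P(X+Y=0) = (1/2)×(1/2) = 1/4; P(X+Y=1) = (1/2)×(1/2) + (1/6)×(1/2) = 1/4 + 1/12 = 1/3; P(X+Y=2) = (1/6)×(1/2) + (1/3)×(1/2) = 1/12 + 1/6 = 1/4; P(X+Y=3) = (1/3)×(1/2) = 1/6. PMF: [1/4, 1/3, 1/4, 1/6] (sums to 1 ✓)

[1/4, 1/3, 1/4, 1/6]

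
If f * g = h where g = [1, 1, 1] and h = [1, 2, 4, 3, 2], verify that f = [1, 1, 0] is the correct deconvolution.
Forward-compute [1, 1, 0] * [1, 1, 1]: h[0] = 1×1 = 1; h[1] = 1×1 + 1×1 = 2; h[2] = 1×1 + 1×1 + 0×1 = 2; h[3] = 1×1 + 0×1 = 1; h[4] = 0×1 = 0 → [1, 2, 2, 1, 0]. Does not match given h = [1, 2, 4, 3, 2].

Not verified. [1, 1, 0] * [1, 1, 1] = [1, 2, 2, 1, 0], which differs from [1, 2, 4, 3, 2] at index 2.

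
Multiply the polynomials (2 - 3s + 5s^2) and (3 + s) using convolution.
Ascending coefficients: a = [2, -3, 5], b = [3, 1]. c[0] = 2×3 = 6; c[1] = 2×1 + -3×3 = -7; c[2] = -3×1 + 5×3 = 12; c[3] = 5×1 = 5. Result coefficients: [6, -7, 12, 5] → 6 - 7s + 12s^2 + 5s^3

6 - 7s + 12s^2 + 5s^3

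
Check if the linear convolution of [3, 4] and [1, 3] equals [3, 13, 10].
Recompute linear convolution of [3, 4] and [1, 3]: y[0] = 3×1 = 3; y[1] = 3×3 + 4×1 = 13; y[2] = 4×3 = 12 → [3, 13, 12]. Compare to given [3, 13, 10]: they differ at index 2: given 10, correct 12, so answer: No

No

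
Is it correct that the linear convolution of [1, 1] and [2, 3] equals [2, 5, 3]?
Recompute linear convolution of [1, 1] and [2, 3]: y[0] = 1×2 = 2; y[1] = 1×3 + 1×2 = 5; y[2] = 1×3 = 3 → [2, 5, 3]. Given [2, 5, 3] matches, so answer: Yes

Yes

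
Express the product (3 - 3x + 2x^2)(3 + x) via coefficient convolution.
Ascending coefficients: a = [3, -3, 2], b = [3, 1]. c[0] = 3×3 = 9; c[1] = 3×1 + -3×3 = -6; c[2] = -3×1 + 2×3 = 3; c[3] = 2×1 = 2. Result coefficients: [9, -6, 3, 2] → 9 - 6x + 3x^2 + 2x^3

9 - 6x + 3x^2 + 2x^3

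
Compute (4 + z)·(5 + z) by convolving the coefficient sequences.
Ascending coefficients: a = [4, 1], b = [5, 1]. c[0] = 4×5 = 20; c[1] = 4×1 + 1×5 = 9; c[2] = 1×1 = 1. Result coefficients: [20, 9, 1] → 20 + 9z + z^2

20 + 9z + z^2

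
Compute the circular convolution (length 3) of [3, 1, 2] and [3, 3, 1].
Use y[k] = Σ_j s[j]·t[(k-j) mod 3]. y[0] = 3×3 + 1×1 + 2×3 = 16; y[1] = 3×3 + 1×3 + 2×1 = 14; y[2] = 3×1 + 1×3 + 2×3 = 12. Result: [16, 14, 12]

[16, 14, 12]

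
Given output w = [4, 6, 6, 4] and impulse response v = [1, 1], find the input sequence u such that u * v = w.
Deconvolve w=[4, 6, 6, 4] by v=[1, 1]. Since v[0]=1, solve forward: u[0] = w[0] / 1 = 4; u[1] = (w[1] - 4×1) / 1 = 2; u[2] = (w[2] - 2×1) / 1 = 4. So u = [4, 2, 4]. Check by forward convolution: w[0] = 4×1 = 4; w[1] = 4×1 + 2×1 = 6; w[2] = 2×1 + 4×1 = 6; w[3] = 4×1 = 4

[4, 2, 4]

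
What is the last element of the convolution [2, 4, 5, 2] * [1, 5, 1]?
Use y[k] = Σ_i a[i]·b[k-i] at k=5. y[5] = 2×1 = 2

2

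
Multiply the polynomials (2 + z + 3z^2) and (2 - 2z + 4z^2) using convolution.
Ascending coefficients: a = [2, 1, 3], b = [2, -2, 4]. c[0] = 2×2 = 4; c[1] = 2×-2 + 1×2 = -2; c[2] = 2×4 + 1×-2 + 3×2 = 12; c[3] = 1×4 + 3×-2 = -2; c[4] = 3×4 = 12. Result coefficients: [4, -2, 12, -2, 12] → 4 - 2z + 12z^2 - 2z^3 + 12z^4

4 - 2z + 12z^2 - 2z^3 + 12z^4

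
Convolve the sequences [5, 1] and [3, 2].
y[0] = 5×3 = 15; y[1] = 5×2 + 1×3 = 13; y[2] = 1×2 = 2

[15, 13, 2]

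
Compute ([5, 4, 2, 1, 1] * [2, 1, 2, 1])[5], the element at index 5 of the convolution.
Use y[k] = Σ_i a[i]·b[k-i] at k=5. y[5] = 2×1 + 1×2 + 1×1 = 5

5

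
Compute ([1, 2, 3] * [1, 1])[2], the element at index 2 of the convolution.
Use y[k] = Σ_i a[i]·b[k-i] at k=2. y[2] = 2×1 + 3×1 = 5

5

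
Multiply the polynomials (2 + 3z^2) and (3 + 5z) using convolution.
Ascending coefficients: a = [2, 0, 3], b = [3, 5]. c[0] = 2×3 = 6; c[1] = 2×5 + 0×3 = 10; c[2] = 0×5 + 3×3 = 9; c[3] = 3×5 = 15. Result coefficients: [6, 10, 9, 15] → 6 + 10z + 9z^2 + 15z^3

6 + 10z + 9z^2 + 15z^3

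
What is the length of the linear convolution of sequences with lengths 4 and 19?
Linear/full convolution length: m + n - 1 = 4 + 19 - 1 = 22

22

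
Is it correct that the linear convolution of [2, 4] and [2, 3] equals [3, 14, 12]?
Recompute linear convolution of [2, 4] and [2, 3]: y[0] = 2×2 = 4; y[1] = 2×3 + 4×2 = 14; y[2] = 4×3 = 12 → [4, 14, 12]. Compare to given [3, 14, 12]: they differ at index 0: given 3, correct 4, so answer: No

No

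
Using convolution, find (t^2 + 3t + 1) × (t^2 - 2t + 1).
Ascending coefficients: a = [1, 3, 1], b = [1, -2, 1]. c[0] = 1×1 = 1; c[1] = 1×-2 + 3×1 = 1; c[2] = 1×1 + 3×-2 + 1×1 = -4; c[3] = 3×1 + 1×-2 = 1; c[4] = 1×1 = 1. Result coefficients: [1, 1, -4, 1, 1] → t^4 + t^3 - 4t^2 + t + 1

t^4 + t^3 - 4t^2 + t + 1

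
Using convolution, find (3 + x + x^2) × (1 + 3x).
Ascending coefficients: a = [3, 1, 1], b = [1, 3]. c[0] = 3×1 = 3; c[1] = 3×3 + 1×1 = 10; c[2] = 1×3 + 1×1 = 4; c[3] = 1×3 = 3. Result coefficients: [3, 10, 4, 3] → 3 + 10x + 4x^2 + 3x^3

3 + 10x + 4x^2 + 3x^3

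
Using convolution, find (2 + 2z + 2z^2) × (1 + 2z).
Ascending coefficients: a = [2, 2, 2], b = [1, 2]. c[0] = 2×1 = 2; c[1] = 2×2 + 2×1 = 6; c[2] = 2×2 + 2×1 = 6; c[3] = 2×2 = 4. Result coefficients: [2, 6, 6, 4] → 2 + 6z + 6z^2 + 4z^3

2 + 6z + 6z^2 + 4z^3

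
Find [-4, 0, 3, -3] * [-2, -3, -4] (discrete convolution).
y[0] = -4×-2 = 8; y[1] = -4×-3 + 0×-2 = 12; y[2] = -4×-4 + 0×-3 + 3×-2 = 10; y[3] = 0×-4 + 3×-3 + -3×-2 = -3; y[4] = 3×-4 + -3×-3 = -3; y[5] = -3×-4 = 12

[8, 12, 10, -3, -3, 12]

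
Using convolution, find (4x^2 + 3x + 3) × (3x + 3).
Ascending coefficients: a = [3, 3, 4], b = [3, 3]. c[0] = 3×3 = 9; c[1] = 3×3 + 3×3 = 18; c[2] = 3×3 + 4×3 = 21; c[3] = 4×3 = 12. Result coefficients: [9, 18, 21, 12] → 12x^3 + 21x^2 + 18x + 9

12x^3 + 21x^2 + 18x + 9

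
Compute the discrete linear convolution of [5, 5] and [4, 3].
y[0] = 5×4 = 20; y[1] = 5×3 + 5×4 = 35; y[2] = 5×3 = 15

[20, 35, 15]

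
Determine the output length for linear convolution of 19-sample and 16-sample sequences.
Linear/full convolution length: m + n - 1 = 19 + 16 - 1 = 34

34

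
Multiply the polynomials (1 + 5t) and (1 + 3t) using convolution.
Ascending coefficients: a = [1, 5], b = [1, 3]. c[0] = 1×1 = 1; c[1] = 1×3 + 5×1 = 8; c[2] = 5×3 = 15. Result coefficients: [1, 8, 15] → 1 + 8t + 15t^2

1 + 8t + 15t^2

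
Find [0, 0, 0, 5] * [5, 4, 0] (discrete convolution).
y[0] = 0×5 = 0; y[1] = 0×4 + 0×5 = 0; y[2] = 0×0 + 0×4 + 0×5 = 0; y[3] = 0×0 + 0×4 + 5×5 = 25; y[4] = 0×0 + 5×4 = 20; y[5] = 5×0 = 0

[0, 0, 0, 25, 20, 0]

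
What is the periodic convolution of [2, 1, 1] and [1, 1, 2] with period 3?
Use y[k] = Σ_j u[j]·v[(k-j) mod 3]. y[0] = 2×1 + 1×2 + 1×1 = 5; y[1] = 2×1 + 1×1 + 1×2 = 5; y[2] = 2×2 + 1×1 + 1×1 = 6. Result: [5, 5, 6]

[5, 5, 6]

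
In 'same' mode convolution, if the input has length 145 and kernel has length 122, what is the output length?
'Same' mode returns an output with the same length as the input: 145

145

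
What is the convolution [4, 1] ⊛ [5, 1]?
y[0] = 4×5 = 20; y[1] = 4×1 + 1×5 = 9; y[2] = 1×1 = 1

[20, 9, 1]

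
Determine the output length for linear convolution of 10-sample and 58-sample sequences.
Linear/full convolution length: m + n - 1 = 10 + 58 - 1 = 67

67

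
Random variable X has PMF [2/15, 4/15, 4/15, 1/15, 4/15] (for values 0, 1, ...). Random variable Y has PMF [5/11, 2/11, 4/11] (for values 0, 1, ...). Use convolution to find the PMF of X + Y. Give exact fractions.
P(X+Y=k) = Σ_i P(X=i)·P(Y=k-i) — a convolution of [2/15, 4/15, 4/15, 1/15, 4/15] and [5/11, 2/11, 4/11]. P(X+Y=0) = (2/15)×(5/11) = 2/33; P(X+Y=1) = (2/15)×(2/11) + (4/15)×(5/11) = 4/165 + 4/33 = 8/55; P(X+Y=2) = (2/15)×(4/11) + (4/15)×(2/11) + (4/15)×(5/11) = 8/165 + 8/165 + 4/33 = 12/55; P(X+Y=3) = (4/15)×(4/11) + (4/15)×(2/11) + (1/15)×(5/11) = 16/165 + 8/165 + 1/33 = 29/165; P(X+Y=4) = (4/15)×(4/11) + (1/15)×(2/11) + (4/15)×(5/11) = 16/165 + 2/165 + 4/33 = 38/165; P(X+Y=5) = (1/15)×(4/11) + (4/15)×(2/11) = 4/165 + 8/165 = 4/55; P(X+Y=6) = (4/15)×(4/11) = 16/165. PMF: [2/33, 8/55, 12/55, 29/165, 38/165, 4/55, 16/165] (sums to 1 ✓)

[2/33, 8/55, 12/55, 29/165, 38/165, 4/55, 16/165]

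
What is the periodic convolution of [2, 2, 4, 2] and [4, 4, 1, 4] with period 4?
Use y[k] = Σ_j f[j]·g[(k-j) mod 4]. y[0] = 2×4 + 2×4 + 4×1 + 2×4 = 28; y[1] = 2×4 + 2×4 + 4×4 + 2×1 = 34; y[2] = 2×1 + 2×4 + 4×4 + 2×4 = 34; y[3] = 2×4 + 2×1 + 4×4 + 2×4 = 34. Result: [28, 34, 34, 34]

[28, 34, 34, 34]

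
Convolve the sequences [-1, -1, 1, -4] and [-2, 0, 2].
y[0] = -1×-2 = 2; y[1] = -1×0 + -1×-2 = 2; y[2] = -1×2 + -1×0 + 1×-2 = -4; y[3] = -1×2 + 1×0 + -4×-2 = 6; y[4] = 1×2 + -4×0 = 2; y[5] = -4×2 = -8

[2, 2, -4, 6, 2, -8]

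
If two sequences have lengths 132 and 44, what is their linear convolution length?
Linear/full convolution length: m + n - 1 = 132 + 44 - 1 = 175

175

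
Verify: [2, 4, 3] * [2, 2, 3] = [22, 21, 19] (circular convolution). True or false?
Recompute circular convolution of [2, 4, 3] and [2, 2, 3]: y[0] = 2×2 + 4×3 + 3×2 = 22; y[1] = 2×2 + 4×2 + 3×3 = 21; y[2] = 2×3 + 4×2 + 3×2 = 20 → [22, 21, 20]. Compare to given [22, 21, 19]: they differ at index 2: given 19, correct 20, so answer: No

No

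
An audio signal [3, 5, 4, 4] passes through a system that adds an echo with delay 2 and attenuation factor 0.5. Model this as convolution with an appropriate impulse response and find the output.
Direct-path + delayed-attenuated-path model → impulse response h = [1, 0, 0.5] (1 at lag 0, 0.5 at lag 2). Output y[n] = x[n] + 0.5·x[n - 2] (with x[n] = 0 outside 0..3): y[0] = 3 + 0.5×0 = 3; y[1] = 5 + 0.5×0 = 5; y[2] = 4 + 0.5×3 = 5.5; y[3] = 4 + 0.5×5 = 6.5; y[4] = 0 + 0.5×4 = 2.0; y[5] = 0 + 0.5×4 = 2.0. So y = [3, 5, 5.5, 6.5, 2.0, 2.0]

[3, 5, 5.5, 6.5, 2.0, 2.0]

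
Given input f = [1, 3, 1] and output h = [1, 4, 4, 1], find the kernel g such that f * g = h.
Output length 4 = len(f) + len(g) - 1 ⇒ len(g) = 2. Solve g forward using g[k] = (h[k] - Σ_{i≥1} f[i]·g[k-i]) / f[0]: g[0] = h[0] / f[0] = 1 / 1 = 1; g[1] = (h[1] - 3×1) / f[0] = (4 - 3×1) / 1 = 1. So g = [1, 1]. Forward-check [1, 3, 1] * [1, 1]: h[0] = 1×1 = 1; h[1] = 1×1 + 3×1 = 4; h[2] = 3×1 + 1×1 = 4; h[3] = 1×1 = 1 → [1, 4, 4, 1] ✓

[1, 1]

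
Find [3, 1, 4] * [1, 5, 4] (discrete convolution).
y[0] = 3×1 = 3; y[1] = 3×5 + 1×1 = 16; y[2] = 3×4 + 1×5 + 4×1 = 21; y[3] = 1×4 + 4×5 = 24; y[4] = 4×4 = 16

[3, 16, 21, 24, 16]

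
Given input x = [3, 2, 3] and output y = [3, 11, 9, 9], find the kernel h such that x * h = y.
Output length 4 = len(x) + len(h) - 1 ⇒ len(h) = 2. Solve h forward using h[k] = (y[k] - Σ_{i≥1} x[i]·h[k-i]) / x[0]: h[0] = y[0] / x[0] = 3 / 3 = 1; h[1] = (y[1] - 2×1) / x[0] = (11 - 2×1) / 3 = 3. So h = [1, 3]. Forward-check [3, 2, 3] * [1, 3]: y[0] = 3×1 = 3; y[1] = 3×3 + 2×1 = 11; y[2] = 2×3 + 3×1 = 9; y[3] = 3×3 = 9 → [3, 11, 9, 9] ✓

[1, 3]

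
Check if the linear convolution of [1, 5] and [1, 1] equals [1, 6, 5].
Recompute linear convolution of [1, 5] and [1, 1]: y[0] = 1×1 = 1; y[1] = 1×1 + 5×1 = 6; y[2] = 5×1 = 5 → [1, 6, 5]. Given [1, 6, 5] matches, so answer: Yes

Yes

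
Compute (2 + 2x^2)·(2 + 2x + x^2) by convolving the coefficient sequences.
Ascending coefficients: a = [2, 0, 2], b = [2, 2, 1]. c[0] = 2×2 = 4; c[1] = 2×2 + 0×2 = 4; c[2] = 2×1 + 0×2 + 2×2 = 6; c[3] = 0×1 + 2×2 = 4; c[4] = 2×1 = 2. Result coefficients: [4, 4, 6, 4, 2] → 4 + 4x + 6x^2 + 4x^3 + 2x^4

4 + 4x + 6x^2 + 4x^3 + 2x^4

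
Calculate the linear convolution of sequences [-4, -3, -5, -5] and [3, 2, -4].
y[0] = -4×3 = -12; y[1] = -4×2 + -3×3 = -17; y[2] = -4×-4 + -3×2 + -5×3 = -5; y[3] = -3×-4 + -5×2 + -5×3 = -13; y[4] = -5×-4 + -5×2 = 10; y[5] = -5×-4 = 20

[-12, -17, -5, -13, 10, 20]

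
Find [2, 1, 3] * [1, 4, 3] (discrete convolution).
y[0] = 2×1 = 2; y[1] = 2×4 + 1×1 = 9; y[2] = 2×3 + 1×4 + 3×1 = 13; y[3] = 1×3 + 3×4 = 15; y[4] = 3×3 = 9

[2, 9, 13, 15, 9]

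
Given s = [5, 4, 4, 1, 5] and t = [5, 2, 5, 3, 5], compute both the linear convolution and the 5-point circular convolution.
Linear: y_lin[0] = 5×5 = 25; y_lin[1] = 5×2 + 4×5 = 30; y_lin[2] = 5×5 + 4×2 + 4×5 = 53; y_lin[3] = 5×3 + 4×5 + 4×2 + 1×5 = 48; y_lin[4] = 5×5 + 4×3 + 4×5 + 1×2 + 5×5 = 84; y_lin[5] = 4×5 + 4×3 + 1×5 + 5×2 = 47; y_lin[6] = 4×5 + 1×3 + 5×5 = 48; y_lin[7] = 1×5 + 5×3 = 20; y_lin[8] = 5×5 = 25 → [25, 30, 53, 48, 84, 47, 48, 20, 25]. Circular (length 5): y[0] = 5×5 + 4×5 + 4×3 + 1×5 + 5×2 = 72; y[1] = 5×2 + 4×5 + 4×5 + 1×3 + 5×5 = 78; y[2] = 5×5 + 4×2 + 4×5 + 1×5 + 5×3 = 73; y[3] = 5×3 + 4×5 + 4×2 + 1×5 + 5×5 = 73; y[4] = 5×5 + 4×3 + 4×5 + 1×2 + 5×5 = 84 → [72, 78, 73, 73, 84]

Linear: [25, 30, 53, 48, 84, 47, 48, 20, 25], Circular: [72, 78, 73, 73, 84]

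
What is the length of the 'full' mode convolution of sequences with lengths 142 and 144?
Linear/full convolution length: m + n - 1 = 142 + 144 - 1 = 285

285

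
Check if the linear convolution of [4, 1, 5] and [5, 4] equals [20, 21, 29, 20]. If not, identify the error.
Recompute linear convolution of [4, 1, 5] and [5, 4]: y[0] = 4×5 = 20; y[1] = 4×4 + 1×5 = 21; y[2] = 1×4 + 5×5 = 29; y[3] = 5×4 = 20 → [20, 21, 29, 20]. Given [20, 21, 29, 20] matches, so answer: Yes

Yes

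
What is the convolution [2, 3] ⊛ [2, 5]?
y[0] = 2×2 = 4; y[1] = 2×5 + 3×2 = 16; y[2] = 3×5 = 15

[4, 16, 15]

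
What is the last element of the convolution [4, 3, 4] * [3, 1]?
Use y[k] = Σ_i a[i]·b[k-i] at k=3. y[3] = 4×1 = 4

4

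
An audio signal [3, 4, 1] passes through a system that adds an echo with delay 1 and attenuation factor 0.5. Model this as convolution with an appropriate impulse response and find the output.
Direct-path + delayed-attenuated-path model → impulse response h = [1, 0.5] (1 at lag 0, 0.5 at lag 1). Output y[n] = x[n] + 0.5·x[n - 1] (with x[n] = 0 outside 0..2): y[0] = 3 + 0.5×0 = 3; y[1] = 4 + 0.5×3 = 5.5; y[2] = 1 + 0.5×4 = 3.0; y[3] = 0 + 0.5×1 = 0.5. So y = [3, 5.5, 3.0, 0.5]

[3, 5.5, 3.0, 0.5]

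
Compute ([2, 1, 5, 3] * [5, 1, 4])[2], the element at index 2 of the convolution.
Use y[k] = Σ_i a[i]·b[k-i] at k=2. y[2] = 2×4 + 1×1 + 5×5 = 34

34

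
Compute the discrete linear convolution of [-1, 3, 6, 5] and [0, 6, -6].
y[0] = -1×0 = 0; y[1] = -1×6 + 3×0 = -6; y[2] = -1×-6 + 3×6 + 6×0 = 24; y[3] = 3×-6 + 6×6 + 5×0 = 18; y[4] = 6×-6 + 5×6 = -6; y[5] = 5×-6 = -30

[0, -6, 24, 18, -6, -30]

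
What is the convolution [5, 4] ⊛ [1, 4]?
y[0] = 5×1 = 5; y[1] = 5×4 + 4×1 = 24; y[2] = 4×4 = 16

[5, 24, 16]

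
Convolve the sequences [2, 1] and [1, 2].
y[0] = 2×1 = 2; y[1] = 2×2 + 1×1 = 5; y[2] = 1×2 = 2

[2, 5, 2]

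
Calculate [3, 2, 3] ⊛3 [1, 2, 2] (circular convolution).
Use y[k] = Σ_j s[j]·t[(k-j) mod 3]. y[0] = 3×1 + 2×2 + 3×2 = 13; y[1] = 3×2 + 2×1 + 3×2 = 14; y[2] = 3×2 + 2×2 + 3×1 = 13. Result: [13, 14, 13]

[13, 14, 13]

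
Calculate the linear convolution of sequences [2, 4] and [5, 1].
y[0] = 2×5 = 10; y[1] = 2×1 + 4×5 = 22; y[2] = 4×1 = 4

[10, 22, 4]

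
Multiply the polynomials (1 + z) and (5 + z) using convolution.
Ascending coefficients: a = [1, 1], b = [5, 1]. c[0] = 1×5 = 5; c[1] = 1×1 + 1×5 = 6; c[2] = 1×1 = 1. Result coefficients: [5, 6, 1] → 5 + 6z + z^2

5 + 6z + z^2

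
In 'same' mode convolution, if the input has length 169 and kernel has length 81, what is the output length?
'Same' mode returns an output with the same length as the input: 169

169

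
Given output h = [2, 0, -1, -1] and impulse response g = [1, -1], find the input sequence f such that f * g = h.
Deconvolve h=[2, 0, -1, -1] by g=[1, -1]. Since g[0]=1, solve forward: f[0] = h[0] / 1 = 2; f[1] = (h[1] - 2×-1) / 1 = 2; f[2] = (h[2] - 2×-1) / 1 = 1. So f = [2, 2, 1]. Check by forward convolution: h[0] = 2×1 = 2; h[1] = 2×-1 + 2×1 = 0; h[2] = 2×-1 + 1×1 = -1; h[3] = 1×-1 = -1

[2, 2, 1]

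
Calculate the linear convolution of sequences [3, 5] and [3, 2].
y[0] = 3×3 = 9; y[1] = 3×2 + 5×3 = 21; y[2] = 5×2 = 10

[9, 21, 10]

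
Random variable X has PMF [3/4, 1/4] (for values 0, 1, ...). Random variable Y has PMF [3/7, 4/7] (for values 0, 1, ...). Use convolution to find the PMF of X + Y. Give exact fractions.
P(X+Y=k) = Σ_i P(X=i)·P(Y=k-i) — a convolution of [3/4, 1/4] and [3/7, 4/7]. P(X+Y=0) = (3/4)×(3/7) = 9/28; P(X+Y=1) = (3/4)×(4/7) + (1/4)×(3/7) = 3/7 + 3/28 = 15/28; P(X+Y=2) = (1/4)×(4/7) = 1/7. PMF: [9/28, 15/28, 1/7] (sums to 1 ✓)

[9/28, 15/28, 1/7]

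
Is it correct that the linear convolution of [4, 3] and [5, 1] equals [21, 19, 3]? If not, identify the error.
Recompute linear convolution of [4, 3] and [5, 1]: y[0] = 4×5 = 20; y[1] = 4×1 + 3×5 = 19; y[2] = 3×1 = 3 → [20, 19, 3]. Compare to given [21, 19, 3]: they differ at index 0: given 21, correct 20, so answer: No

No. Error at index 0: given 21, correct 20.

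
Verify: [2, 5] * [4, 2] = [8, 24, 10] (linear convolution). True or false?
Recompute linear convolution of [2, 5] and [4, 2]: y[0] = 2×4 = 8; y[1] = 2×2 + 5×4 = 24; y[2] = 5×2 = 10 → [8, 24, 10]. Given [8, 24, 10] matches, so answer: Yes

Yes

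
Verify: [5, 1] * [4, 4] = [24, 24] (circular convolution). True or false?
Recompute circular convolution of [5, 1] and [4, 4]: y[0] = 5×4 + 1×4 = 24; y[1] = 5×4 + 1×4 = 24 → [24, 24]. Given [24, 24] matches, so answer: Yes

Yes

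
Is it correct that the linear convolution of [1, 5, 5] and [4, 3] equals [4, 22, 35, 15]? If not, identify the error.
Recompute linear convolution of [1, 5, 5] and [4, 3]: y[0] = 1×4 = 4; y[1] = 1×3 + 5×4 = 23; y[2] = 5×3 + 5×4 = 35; y[3] = 5×3 = 15 → [4, 23, 35, 15]. Compare to given [4, 22, 35, 15]: they differ at index 1: given 22, correct 23, so answer: No

No. Error at index 1: given 22, correct 23.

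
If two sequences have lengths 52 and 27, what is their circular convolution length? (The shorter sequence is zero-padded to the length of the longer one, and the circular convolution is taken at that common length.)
Circular convolution (zero-padding the shorter input) has length max(m, n) = max(52, 27) = 52

52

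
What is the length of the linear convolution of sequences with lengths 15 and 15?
Linear/full convolution length: m + n - 1 = 15 + 15 - 1 = 29

29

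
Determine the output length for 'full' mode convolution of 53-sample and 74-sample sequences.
Linear/full convolution length: m + n - 1 = 53 + 74 - 1 = 126

126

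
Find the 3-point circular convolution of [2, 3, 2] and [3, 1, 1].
Use y[k] = Σ_j u[j]·v[(k-j) mod 3]. y[0] = 2×3 + 3×1 + 2×1 = 11; y[1] = 2×1 + 3×3 + 2×1 = 13; y[2] = 2×1 + 3×1 + 2×3 = 11. Result: [11, 13, 11]

[11, 13, 11]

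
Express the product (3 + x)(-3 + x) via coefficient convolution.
Ascending coefficients: a = [3, 1], b = [-3, 1]. c[0] = 3×-3 = -9; c[1] = 3×1 + 1×-3 = 0; c[2] = 1×1 = 1. Result coefficients: [-9, 0, 1] → -9 + x^2

-9 + x^2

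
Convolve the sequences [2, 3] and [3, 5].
y[0] = 2×3 = 6; y[1] = 2×5 + 3×3 = 19; y[2] = 3×5 = 15

[6, 19, 15]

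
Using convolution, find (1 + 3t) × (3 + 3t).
Ascending coefficients: a = [1, 3], b = [3, 3]. c[0] = 1×3 = 3; c[1] = 1×3 + 3×3 = 12; c[2] = 3×3 = 9. Result coefficients: [3, 12, 9] → 3 + 12t + 9t^2

3 + 12t + 9t^2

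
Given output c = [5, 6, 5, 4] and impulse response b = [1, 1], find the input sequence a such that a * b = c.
Deconvolve c=[5, 6, 5, 4] by b=[1, 1]. Since b[0]=1, solve forward: a[0] = c[0] / 1 = 5; a[1] = (c[1] - 5×1) / 1 = 1; a[2] = (c[2] - 1×1) / 1 = 4. So a = [5, 1, 4]. Check by forward convolution: c[0] = 5×1 = 5; c[1] = 5×1 + 1×1 = 6; c[2] = 1×1 + 4×1 = 5; c[3] = 4×1 = 4

[5, 1, 4]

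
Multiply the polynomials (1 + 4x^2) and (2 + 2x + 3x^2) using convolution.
Ascending coefficients: a = [1, 0, 4], b = [2, 2, 3]. c[0] = 1×2 = 2; c[1] = 1×2 + 0×2 = 2; c[2] = 1×3 + 0×2 + 4×2 = 11; c[3] = 0×3 + 4×2 = 8; c[4] = 4×3 = 12. Result coefficients: [2, 2, 11, 8, 12] → 2 + 2x + 11x^2 + 8x^3 + 12x^4

2 + 2x + 11x^2 + 8x^3 + 12x^4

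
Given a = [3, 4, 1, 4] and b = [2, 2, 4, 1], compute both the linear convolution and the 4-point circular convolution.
Linear: y_lin[0] = 3×2 = 6; y_lin[1] = 3×2 + 4×2 = 14; y_lin[2] = 3×4 + 4×2 + 1×2 = 22; y_lin[3] = 3×1 + 4×4 + 1×2 + 4×2 = 29; y_lin[4] = 4×1 + 1×4 + 4×2 = 16; y_lin[5] = 1×1 + 4×4 = 17; y_lin[6] = 4×1 = 4 → [6, 14, 22, 29, 16, 17, 4]. Circular (length 4): y[0] = 3×2 + 4×1 + 1×4 + 4×2 = 22; y[1] = 3×2 + 4×2 + 1×1 + 4×4 = 31; y[2] = 3×4 + 4×2 + 1×2 + 4×1 = 26; y[3] = 3×1 + 4×4 + 1×2 + 4×2 = 29 → [22, 31, 26, 29]

Linear: [6, 14, 22, 29, 16, 17, 4], Circular: [22, 31, 26, 29]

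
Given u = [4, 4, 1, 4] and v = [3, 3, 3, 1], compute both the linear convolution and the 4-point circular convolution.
Linear: y_lin[0] = 4×3 = 12; y_lin[1] = 4×3 + 4×3 = 24; y_lin[2] = 4×3 + 4×3 + 1×3 = 27; y_lin[3] = 4×1 + 4×3 + 1×3 + 4×3 = 31; y_lin[4] = 4×1 + 1×3 + 4×3 = 19; y_lin[5] = 1×1 + 4×3 = 13; y_lin[6] = 4×1 = 4 → [12, 24, 27, 31, 19, 13, 4]. Circular (length 4): y[0] = 4×3 + 4×1 + 1×3 + 4×3 = 31; y[1] = 4×3 + 4×3 + 1×1 + 4×3 = 37; y[2] = 4×3 + 4×3 + 1×3 + 4×1 = 31; y[3] = 4×1 + 4×3 + 1×3 + 4×3 = 31 → [31, 37, 31, 31]

Linear: [12, 24, 27, 31, 19, 13, 4], Circular: [31, 37, 31, 31]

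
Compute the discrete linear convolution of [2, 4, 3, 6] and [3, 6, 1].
y[0] = 2×3 = 6; y[1] = 2×6 + 4×3 = 24; y[2] = 2×1 + 4×6 + 3×3 = 35; y[3] = 4×1 + 3×6 + 6×3 = 40; y[4] = 3×1 + 6×6 = 39; y[5] = 6×1 = 6

[6, 24, 35, 40, 39, 6]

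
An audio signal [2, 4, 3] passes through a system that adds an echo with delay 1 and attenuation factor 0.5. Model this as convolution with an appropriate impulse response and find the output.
Direct-path + delayed-attenuated-path model → impulse response h = [1, 0.5] (1 at lag 0, 0.5 at lag 1). Output y[n] = x[n] + 0.5·x[n - 1] (with x[n] = 0 outside 0..2): y[0] = 2 + 0.5×0 = 2; y[1] = 4 + 0.5×2 = 5.0; y[2] = 3 + 0.5×4 = 5.0; y[3] = 0 + 0.5×3 = 1.5. So y = [2, 5.0, 5.0, 1.5]

[2, 5.0, 5.0, 1.5]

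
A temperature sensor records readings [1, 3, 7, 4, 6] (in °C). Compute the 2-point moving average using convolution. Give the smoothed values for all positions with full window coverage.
2-point moving average kernel = [1, 1]. Apply in 'valid' mode (full window coverage): avg[0] = (1 + 3) / 2 = 2.0; avg[1] = (3 + 7) / 2 = 5.0; avg[2] = (7 + 4) / 2 = 5.5; avg[3] = (4 + 6) / 2 = 5.0. Smoothed values: [2.0, 5.0, 5.5, 5.0]

[2.0, 5.0, 5.5, 5.0]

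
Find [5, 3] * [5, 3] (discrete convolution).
y[0] = 5×5 = 25; y[1] = 5×3 + 3×5 = 30; y[2] = 3×3 = 9

[25, 30, 9]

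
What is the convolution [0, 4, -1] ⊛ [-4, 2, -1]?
y[0] = 0×-4 = 0; y[1] = 0×2 + 4×-4 = -16; y[2] = 0×-1 + 4×2 + -1×-4 = 12; y[3] = 4×-1 + -1×2 = -6; y[4] = -1×-1 = 1

[0, -16, 12, -6, 1]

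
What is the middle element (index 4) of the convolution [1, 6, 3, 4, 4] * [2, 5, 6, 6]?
Use y[k] = Σ_i a[i]·b[k-i] at k=4. y[4] = 6×6 + 3×6 + 4×5 + 4×2 = 82

82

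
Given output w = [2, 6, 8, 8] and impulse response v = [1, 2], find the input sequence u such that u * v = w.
Deconvolve w=[2, 6, 8, 8] by v=[1, 2]. Since v[0]=1, solve forward: u[0] = w[0] / 1 = 2; u[1] = (w[1] - 2×2) / 1 = 2; u[2] = (w[2] - 2×2) / 1 = 4. So u = [2, 2, 4]. Check by forward convolution: w[0] = 2×1 = 2; w[1] = 2×2 + 2×1 = 6; w[2] = 2×2 + 4×1 = 8; w[3] = 4×2 = 8

[2, 2, 4]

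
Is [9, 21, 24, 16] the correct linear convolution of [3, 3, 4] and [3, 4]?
Recompute linear convolution of [3, 3, 4] and [3, 4]: y[0] = 3×3 = 9; y[1] = 3×4 + 3×3 = 21; y[2] = 3×4 + 4×3 = 24; y[3] = 4×4 = 16 → [9, 21, 24, 16]. Given [9, 21, 24, 16] matches, so answer: Yes

Yes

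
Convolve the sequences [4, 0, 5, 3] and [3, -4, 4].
y[0] = 4×3 = 12; y[1] = 4×-4 + 0×3 = -16; y[2] = 4×4 + 0×-4 + 5×3 = 31; y[3] = 0×4 + 5×-4 + 3×3 = -11; y[4] = 5×4 + 3×-4 = 8; y[5] = 3×4 = 12

[12, -16, 31, -11, 8, 12]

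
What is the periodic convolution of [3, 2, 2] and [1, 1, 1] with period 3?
Use y[k] = Σ_j f[j]·g[(k-j) mod 3]. y[0] = 3×1 + 2×1 + 2×1 = 7; y[1] = 3×1 + 2×1 + 2×1 = 7; y[2] = 3×1 + 2×1 + 2×1 = 7. Result: [7, 7, 7]

[7, 7, 7]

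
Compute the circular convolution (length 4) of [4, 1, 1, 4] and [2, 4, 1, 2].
Use y[k] = Σ_j s[j]·t[(k-j) mod 4]. y[0] = 4×2 + 1×2 + 1×1 + 4×4 = 27; y[1] = 4×4 + 1×2 + 1×2 + 4×1 = 24; y[2] = 4×1 + 1×4 + 1×2 + 4×2 = 18; y[3] = 4×2 + 1×1 + 1×4 + 4×2 = 21. Result: [27, 24, 18, 21]

[27, 24, 18, 21]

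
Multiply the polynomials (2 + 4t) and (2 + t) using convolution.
Ascending coefficients: a = [2, 4], b = [2, 1]. c[0] = 2×2 = 4; c[1] = 2×1 + 4×2 = 10; c[2] = 4×1 = 4. Result coefficients: [4, 10, 4] → 4 + 10t + 4t^2

4 + 10t + 4t^2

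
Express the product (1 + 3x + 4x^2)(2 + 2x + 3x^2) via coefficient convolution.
Ascending coefficients: a = [1, 3, 4], b = [2, 2, 3]. c[0] = 1×2 = 2; c[1] = 1×2 + 3×2 = 8; c[2] = 1×3 + 3×2 + 4×2 = 17; c[3] = 3×3 + 4×2 = 17; c[4] = 4×3 = 12. Result coefficients: [2, 8, 17, 17, 12] → 2 + 8x + 17x^2 + 17x^3 + 12x^4

2 + 8x + 17x^2 + 17x^3 + 12x^4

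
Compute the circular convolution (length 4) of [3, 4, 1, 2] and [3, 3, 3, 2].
Use y[k] = Σ_j a[j]·b[(k-j) mod 4]. y[0] = 3×3 + 4×2 + 1×3 + 2×3 = 26; y[1] = 3×3 + 4×3 + 1×2 + 2×3 = 29; y[2] = 3×3 + 4×3 + 1×3 + 2×2 = 28; y[3] = 3×2 + 4×3 + 1×3 + 2×3 = 27. Result: [26, 29, 28, 27]

[26, 29, 28, 27]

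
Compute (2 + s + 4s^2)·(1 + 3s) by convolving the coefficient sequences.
Ascending coefficients: a = [2, 1, 4], b = [1, 3]. c[0] = 2×1 = 2; c[1] = 2×3 + 1×1 = 7; c[2] = 1×3 + 4×1 = 7; c[3] = 4×3 = 12. Result coefficients: [2, 7, 7, 12] → 2 + 7s + 7s^2 + 12s^3

2 + 7s + 7s^2 + 12s^3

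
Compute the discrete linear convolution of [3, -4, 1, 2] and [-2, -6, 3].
y[0] = 3×-2 = -6; y[1] = 3×-6 + -4×-2 = -10; y[2] = 3×3 + -4×-6 + 1×-2 = 31; y[3] = -4×3 + 1×-6 + 2×-2 = -22; y[4] = 1×3 + 2×-6 = -9; y[5] = 2×3 = 6

[-6, -10, 31, -22, -9, 6]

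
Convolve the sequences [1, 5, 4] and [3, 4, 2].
y[0] = 1×3 = 3; y[1] = 1×4 + 5×3 = 19; y[2] = 1×2 + 5×4 + 4×3 = 34; y[3] = 5×2 + 4×4 = 26; y[4] = 4×2 = 8

[3, 19, 34, 26, 8]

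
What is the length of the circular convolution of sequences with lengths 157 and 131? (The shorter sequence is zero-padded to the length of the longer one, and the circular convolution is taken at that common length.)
Circular convolution (zero-padding the shorter input) has length max(m, n) = max(157, 131) = 157

157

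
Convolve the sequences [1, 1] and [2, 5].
y[0] = 1×2 = 2; y[1] = 1×5 + 1×2 = 7; y[2] = 1×5 = 5

[2, 7, 5]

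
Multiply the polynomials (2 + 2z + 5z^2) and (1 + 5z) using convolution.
Ascending coefficients: a = [2, 2, 5], b = [1, 5]. c[0] = 2×1 = 2; c[1] = 2×5 + 2×1 = 12; c[2] = 2×5 + 5×1 = 15; c[3] = 5×5 = 25. Result coefficients: [2, 12, 15, 25] → 2 + 12z + 15z^2 + 25z^3

2 + 12z + 15z^2 + 25z^3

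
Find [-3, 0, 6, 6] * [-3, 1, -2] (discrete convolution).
y[0] = -3×-3 = 9; y[1] = -3×1 + 0×-3 = -3; y[2] = -3×-2 + 0×1 + 6×-3 = -12; y[3] = 0×-2 + 6×1 + 6×-3 = -12; y[4] = 6×-2 + 6×1 = -6; y[5] = 6×-2 = -12

[9, -3, -12, -12, -6, -12]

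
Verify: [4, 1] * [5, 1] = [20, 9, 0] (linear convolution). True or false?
Recompute linear convolution of [4, 1] and [5, 1]: y[0] = 4×5 = 20; y[1] = 4×1 + 1×5 = 9; y[2] = 1×1 = 1 → [20, 9, 1]. Compare to given [20, 9, 0]: they differ at index 2: given 0, correct 1, so answer: No

No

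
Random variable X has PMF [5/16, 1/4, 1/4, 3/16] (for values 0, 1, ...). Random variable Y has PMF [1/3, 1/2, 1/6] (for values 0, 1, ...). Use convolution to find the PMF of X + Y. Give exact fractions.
P(X+Y=k) = Σ_i P(X=i)·P(Y=k-i) — a convolution of [5/16, 1/4, 1/4, 3/16] and [1/3, 1/2, 1/6]. P(X+Y=0) = (5/16)×(1/3) = 5/48; P(X+Y=1) = (5/16)×(1/2) + (1/4)×(1/3) = 5/32 + 1/12 = 23/96; P(X+Y=2) = (5/16)×(1/6) + (1/4)×(1/2) + (1/4)×(1/3) = 5/96 + 1/8 + 1/12 = 25/96; P(X+Y=3) = (1/4)×(1/6) + (1/4)×(1/2) + (3/16)×(1/3) = 1/24 + 1/8 + 1/16 = 11/48; P(X+Y=4) = (1/4)×(1/6) + (3/16)×(1/2) = 1/24 + 3/32 = 13/96; P(X+Y=5) = (3/16)×(1/6) = 1/32. PMF: [5/48, 23/96, 25/96, 11/48, 13/96, 1/32] (sums to 1 ✓)

[5/48, 23/96, 25/96, 11/48, 13/96, 1/32]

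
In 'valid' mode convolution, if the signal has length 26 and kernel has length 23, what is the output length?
'Valid' mode counts only positions where the kernel fully overlaps the signal: m - n + 1 = 26 - 23 + 1 = 4

4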